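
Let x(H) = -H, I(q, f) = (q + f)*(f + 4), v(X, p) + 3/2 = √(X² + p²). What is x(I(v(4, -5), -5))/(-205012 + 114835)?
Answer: 13/180354 - √41/90177 ≈ 1.0743e-6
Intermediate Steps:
v(X, p) = -3/2 + √(X² + p²)
I(q, f) = (4 + f)*(f + q) (I(q, f) = (f + q)*(4 + f) = (4 + f)*(f + q))
x(I(v(4, -5), -5))/(-205012 + 114835) = (-((-5)² + 4*(-5) + 4*(-3/2 + √(4² + (-5)²)) - 5*(-3/2 + √(4² + (-5)²))))/(-205012 + 114835) = -(25 - 20 + 4*(-3/2 + √(16 + 25)) - 5*(-3/2 + √(16 + 25)))/(-90177) = -(25 - 20 + 4*(-3/2 + √41) - 5*(-3/2 + √41))*(-1/90177) = -(25 - 20 + (-6 + 4*√41) + (15/2 - 5*√41))*(-1/90177) = -(13/2 - √41)*(-1/90177) = (-13/2 + √41)*(-1/90177) = 13/180354 - √41/90177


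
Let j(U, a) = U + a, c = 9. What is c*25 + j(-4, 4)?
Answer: 225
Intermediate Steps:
c*25 + j(-4, 4) = 9*25 + (-4 + 4) = 225 + 0 = 225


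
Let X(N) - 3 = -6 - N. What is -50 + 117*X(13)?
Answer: -1922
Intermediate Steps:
X(N) = -3 - N (X(N) = 3 + (-6 - N) = -3 - N)
-50 + 117*X(13) = -50 + 117*(-3 - 1*13) = -50 + 117*(-3 - 13) = -50 + 117*(-16) = -50 - 1872 = -1922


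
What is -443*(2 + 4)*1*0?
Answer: 0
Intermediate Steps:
-443*(2 + 4)*1*0 = -443*6*1*0 = -2658*0 = -443*0 = 0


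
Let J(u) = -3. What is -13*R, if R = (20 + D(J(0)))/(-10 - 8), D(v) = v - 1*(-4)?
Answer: 91/6 ≈ 15.167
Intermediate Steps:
D(v) = 4 + v (D(v) = v + 4 = 4 + v)
R = -7/6 (R = (20 + (4 - 3))/(-10 - 8) = (20 + 1)/(-18) = 21*(-1/18) = -7/6 ≈ -1.1667)
-13*R = -13*(-7/6) = 91/6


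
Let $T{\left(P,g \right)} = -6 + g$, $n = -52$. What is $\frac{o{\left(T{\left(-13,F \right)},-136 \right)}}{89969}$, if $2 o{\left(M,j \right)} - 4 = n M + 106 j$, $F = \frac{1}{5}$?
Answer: $- \frac{35276}{449845} \approx -0.078418$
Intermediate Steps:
$F = \frac{1}{5} \approx 0.2$
$o{\left(M,j \right)} = 2 - 26 M + 53 j$ ($o{\left(M,j \right)} = 2 + \frac{- 52 M + 106 j}{2} = 2 - \left(- 53 j + 26 M\right) = 2 - 26 M + 53 j$)
$\frac{o{\left(T{\left(-13,F \right)},-136 \right)}}{89969} = \frac{2 - 26 \left(-6 + \frac{1}{5}\right) + 53 \left(-136\right)}{89969} = \left(2 - - \frac{754}{5} - 7208\right) \frac{1}{89969} = \left(2 + \frac{754}{5} - 7208\right) \frac{1}{89969} = \left(- \frac{35276}{5}\right) \frac{1}{89969} = - \frac{35276}{449845}$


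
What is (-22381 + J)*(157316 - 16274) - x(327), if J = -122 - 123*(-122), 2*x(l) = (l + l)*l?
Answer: -1057498803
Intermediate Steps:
x(l) = l² (x(l) = ((l + l)*l)/2 = ((2*l)*l)/2 = (2*l²)/2 = l²)
J = 14884 (J = -122 + 15006 = 14884)
(-22381 + J)*(157316 - 16274) - x(327) = (-22381 + 14884)*(157316 - 16274) - 1*327² = -7497*141042 - 1*106929 = -1057391874 - 106929 = -1057498803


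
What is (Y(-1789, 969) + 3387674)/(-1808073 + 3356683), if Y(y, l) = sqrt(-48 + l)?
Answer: 1693837/774305 + sqrt(921)/1548610 ≈ 2.1876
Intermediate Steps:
(Y(-1789, 969) + 3387674)/(-1808073 + 3356683) = (sqrt(-48 + 969) + 3387674)/(-1808073 + 3356683) = (sqrt(921) + 3387674)/1548610 = (3387674 + sqrt(921))*(1/1548610) = 1693837/774305 + sqrt(921)/1548610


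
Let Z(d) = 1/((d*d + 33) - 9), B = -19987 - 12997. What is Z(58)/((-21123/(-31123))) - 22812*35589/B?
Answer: 1037504835243769/42151622436 ≈ 24614.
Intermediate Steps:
B = -32984
Z(d) = 1/(24 + d²) (Z(d) = 1/((d² + 33) - 9) = 1/((33 + d²) - 9) = 1/(24 + d²))
Z(58)/((-21123/(-31123))) - 22812*35589/B = 1/((24 + 58²)*((-21123/(-31123)))) - 22812/((-32984/35589)) = 1/((24 + 3364)*((-21123*(-1/31123)))) - 22812/((-32984*1/35589)) = 1/(3388*(21123/31123)) - 22812/(-32984/35589) = (1/3388)*(31123/21123) - 22812*(-35589/32984) = 31123/71564724 + 202964067/8246 = 1037504835243769/42151622436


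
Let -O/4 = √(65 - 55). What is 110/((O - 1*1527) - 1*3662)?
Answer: -570790/26925561 + 440*√10/26925561 ≈ -0.021147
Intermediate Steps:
O = -4*√10 (O = -4*√(65 - 55) = -4*√10 ≈ -12.649)
110/((O - 1*1527) - 1*3662) = 110/((-4*√10 - 1*1527) - 1*3662) = 110/((-4*√10 - 1527) - 3662) = 110/((-1527 - 4*√10) - 3662) = 110/(-5189 - 4*√10)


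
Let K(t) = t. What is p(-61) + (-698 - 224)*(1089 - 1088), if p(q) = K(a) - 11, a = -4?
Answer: -937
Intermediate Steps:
p(q) = -15 (p(q) = -4 - 11 = -15)
p(-61) + (-698 - 224)*(1089 - 1088) = -15 + (-698 - 224)*(1089 - 1088) = -15 - 922*1 = -15 - 922 = -937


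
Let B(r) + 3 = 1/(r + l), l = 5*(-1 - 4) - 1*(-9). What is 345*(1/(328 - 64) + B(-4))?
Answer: -92483/88 ≈ -1050.9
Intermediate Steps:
l = -16 (l = 5*(-5) + 9 = -25 + 9 = -16)
B(r) = -3 + 1/(-16 + r) (B(r) = -3 + 1/(r - 16) = -3 + 1/(-16 + r))
345*(1/(328 - 64) + B(-4)) = 345*(1/(328 - 64) + (49 - 3*(-4))/(-16 - 4)) = 345*(1/264 + (49 + 12)/(-20)) = 345*(1/264 - 1/20*61) = 345*(1/264 - 61/20) = 345*(-4021/1320) = -92483/88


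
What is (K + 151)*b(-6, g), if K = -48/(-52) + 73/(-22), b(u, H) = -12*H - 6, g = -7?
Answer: 127503/11 ≈ 11591.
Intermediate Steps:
b(u, H) = -6 - 12*H
K = -685/286 (K = -48*(-1/52) + 73*(-1/22) = 12/13 - 73/22 = -685/286 ≈ -2.3951)
(K + 151)*b(-6, g) = (-685/286 + 151)*(-6 - 12*(-7)) = 42501*(-6 + 84)/286 = (42501/286)*78 = 127503/11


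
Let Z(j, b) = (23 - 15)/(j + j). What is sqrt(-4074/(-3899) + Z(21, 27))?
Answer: 85*sqrt(23394)/11697 ≈ 1.1115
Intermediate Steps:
Z(j, b) = 4/j (Z(j, b) = 8/((2*j)) = 8*(1/(2*j)) = 4/j)
sqrt(-4074/(-3899) + Z(21, 27)) = sqrt(-4074/(-3899) + 4/21) = sqrt(-4074*(-1/3899) + 4*(1/21)) = sqrt(582/557 + 4/21) = sqrt(14450/11697) = 85*sqrt(23394)/11697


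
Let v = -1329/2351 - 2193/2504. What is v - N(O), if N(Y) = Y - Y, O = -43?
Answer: -8483559/5886904 ≈ -1.4411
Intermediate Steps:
N(Y) = 0
v = -8483559/5886904 (v = -1329*1/2351 - 2193*1/2504 = -1329/2351 - 2193/2504 = -8483559/5886904 ≈ -1.4411)
v - N(O) = -8483559/5886904 - 1*0 = -8483559/5886904 + 0 = -8483559/5886904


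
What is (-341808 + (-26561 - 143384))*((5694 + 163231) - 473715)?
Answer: 155977196870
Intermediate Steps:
(-341808 + (-26561 - 143384))*((5694 + 163231) - 473715) = (-341808 - 169945)*(168925 - 473715) = -511753*(-304790) = 155977196870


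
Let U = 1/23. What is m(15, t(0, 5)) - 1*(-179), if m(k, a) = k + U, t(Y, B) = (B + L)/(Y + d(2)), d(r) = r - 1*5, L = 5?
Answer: 4463/23 ≈ 194.04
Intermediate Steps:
d(r) = -5 + r (d(r) = r - 5 = -5 + r)
U = 1/23 ≈ 0.043478
t(Y, B) = (5 + B)/(-3 + Y) (t(Y, B) = (B + 5)/(Y + (-5 + 2)) = (5 + B)/(Y - 3) = (5 + B)/(-3 + Y))
m(k, a) = 1/23 + k (m(k, a) = k + 1/23 = 1/23 + k)
m(15, t(0, 5)) - 1*(-179) = (1/23 + 15) - 1*(-179) = 346/23 + 179 = 4463/23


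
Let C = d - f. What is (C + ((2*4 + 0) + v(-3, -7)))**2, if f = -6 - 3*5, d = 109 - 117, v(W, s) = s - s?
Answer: 441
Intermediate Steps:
v(W, s) = 0
d = -8
f = -21 (f = -6 - 15 = -21)
C = 13 (C = -8 - 1*(-21) = -8 + 21 = 13)
(C + ((2*4 + 0) + v(-3, -7)))**2 = (13 + ((2*4 + 0) + 0))**2 = (13 + ((8 + 0) + 0))**2 = (13 + (8 + 0))**2 = (13 + 8)**2 = 21**2 = 441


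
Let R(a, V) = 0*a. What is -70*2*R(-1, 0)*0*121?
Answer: 0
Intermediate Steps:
R(a, V) = 0
-70*2*R(-1, 0)*0*121 = -70*2*0*0*121 = -0*0*121 = -70*0*121 = 0*121 = 0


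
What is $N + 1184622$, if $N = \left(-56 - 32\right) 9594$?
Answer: $340350$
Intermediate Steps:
$N = -844272$ ($N = \left(-88\right) 9594 = -844272$)
$N + 1184622 = -844272 + 1184622 = 340350$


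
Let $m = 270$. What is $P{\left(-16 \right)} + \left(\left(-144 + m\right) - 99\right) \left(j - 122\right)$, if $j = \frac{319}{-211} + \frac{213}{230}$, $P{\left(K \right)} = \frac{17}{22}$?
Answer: $- \frac{883233167}{266915} \approx -3309.0$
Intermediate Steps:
$P{\left(K \right)} = \frac{17}{22}$ ($P{\left(K \right)} = 17 \cdot \frac{1}{22} = \frac{17}{22}$)
$j = - \frac{28427}{48530}$ ($j = 319 \left(- \frac{1}{211}\right) + 213 \cdot \frac{1}{230} = - \frac{319}{211} + \frac{213}{230} = - \frac{28427}{48530} \approx -0.58576$)
$P{\left(-16 \right)} + \left(\left(-144 + m\right) - 99\right) \left(j - 122\right) = \frac{17}{22} + \left(\left(-144 + 270\right) - 99\right) \left(- \frac{28427}{48530} - 122\right) = \frac{17}{22} + \left(126 - 99\right) \left(- \frac{28427}{48530} - 122\right) = \frac{17}{22} + 27 \left(- \frac{5949087}{48530}\right) = \frac{17}{22} - \frac{160625349}{48530} = - \frac{883233167}{266915}$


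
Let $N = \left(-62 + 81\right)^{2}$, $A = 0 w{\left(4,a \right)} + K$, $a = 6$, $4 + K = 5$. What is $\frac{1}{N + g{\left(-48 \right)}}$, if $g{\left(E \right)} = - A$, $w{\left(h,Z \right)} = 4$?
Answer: $\frac{1}{360} \approx 0.0027778$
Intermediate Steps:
$K = 1$ ($K = -4 + 5 = 1$)
$A = 1$ ($A = 0 \cdot 4 + 1 = 0 + 1 = 1$)
$N = 361$ ($N = 19^{2} = 361$)
$g{\left(E \right)} = -1$ ($g{\left(E \right)} = \left(-1\right) 1 = -1$)
$\frac{1}{N + g{\left(-48 \right)}} = \frac{1}{361 - 1} = \frac{1}{360}$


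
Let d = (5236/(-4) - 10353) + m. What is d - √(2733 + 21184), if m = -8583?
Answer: -20245 - √23917 ≈ -20400.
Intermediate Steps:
d = -20245 (d = (5236/(-4) - 10353) - 8583 = (5236*(-¼) - 10353) - 8583 = (-1309 - 10353) - 8583 = -11662 - 8583 = -20245)
d - √(2733 + 21184) = -20245 - √(2733 + 21184) = -20245 - √23917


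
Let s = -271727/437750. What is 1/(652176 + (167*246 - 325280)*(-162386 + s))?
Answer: 218875/10101213672835473 ≈ 2.1668e-11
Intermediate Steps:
s = -271727/437750 (s = -271727*1/437750 = -271727/437750 ≈ -0.62074)
1/(652176 + (167*246 - 325280)*(-162386 + s)) = 1/(652176 + (167*246 - 325280)*(-162386 - 271727/437750)) = 1/(652176 + (41082 - 325280)*(-71084743227/437750)) = 1/(652176 - 284198*(-71084743227/437750)) = 1/(652176 + 10101070927813473/218875) = 1/(10101213672835473/218875) = 218875/10101213672835473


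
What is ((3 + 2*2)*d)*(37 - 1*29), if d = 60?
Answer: 3360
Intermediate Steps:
((3 + 2*2)*d)*(37 - 1*29) = ((3 + 2*2)*60)*(37 - 1*29) = ((3 + 4)*60)*(37 - 29) = (7*60)*8 = 420*8 = 3360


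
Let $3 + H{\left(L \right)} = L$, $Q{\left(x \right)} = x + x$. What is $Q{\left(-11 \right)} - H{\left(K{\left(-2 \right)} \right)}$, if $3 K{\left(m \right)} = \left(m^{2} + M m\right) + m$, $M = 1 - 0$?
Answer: $-19$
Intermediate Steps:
$M = 1$ ($M = 1 + 0 = 1$)
$Q{\left(x \right)} = 2 x$
$K{\left(m \right)} = \frac{m^{2}}{3} + \frac{2 m}{3}$ ($K{\left(m \right)} = \frac{\left(m^{2} + 1 m\right) + m}{3} = \frac{\left(m^{2} + m\right) + m}{3} = \frac{\left(m + m^{2}\right) + m}{3} = \frac{m^{2} + 2 m}{3} = \frac{m^{2}}{3} + \frac{2 m}{3}$)
$H{\left(L \right)} = -3 + L$
$Q{\left(-11 \right)} - H{\left(K{\left(-2 \right)} \right)} = 2 \left(-11\right) - \left(-3 + \frac{1}{3} \left(-2\right) \left(2 - 2\right)\right) = -22 - \left(-3 + \frac{1}{3} \left(-2\right) 0\right) = -22 - \left(-3 + 0\right) = -22 - -3 = -22 + 3 = -19$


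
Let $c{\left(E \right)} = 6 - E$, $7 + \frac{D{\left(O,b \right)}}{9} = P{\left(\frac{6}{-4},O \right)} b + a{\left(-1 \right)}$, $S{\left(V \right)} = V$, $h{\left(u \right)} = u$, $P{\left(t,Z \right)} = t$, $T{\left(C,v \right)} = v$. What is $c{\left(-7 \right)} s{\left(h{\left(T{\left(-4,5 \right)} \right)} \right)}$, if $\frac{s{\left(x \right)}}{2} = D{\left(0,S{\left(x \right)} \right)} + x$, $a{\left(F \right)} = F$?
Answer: $-3497$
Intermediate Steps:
$D{\left(O,b \right)} = -72 - \frac{27 b}{2}$ ($D{\left(O,b \right)} = -63 + 9 \left(\frac{6}{-4} b - 1\right) = -63 + 9 \left(6 \left(- \frac{1}{4}\right) b - 1\right) = -63 + 9 \left(- \frac{3 b}{2} - 1\right) = -63 + 9 \left(-1 - \frac{3 b}{2}\right) = -63 - \left(9 + \frac{27 b}{2}\right) = -72 - \frac{27 b}{2}$)
$s{\left(x \right)} = -144 - 25 x$ ($s{\left(x \right)} = 2 \left(\left(-72 - \frac{27 x}{2}\right) + x\right) = 2 \left(-72 - \frac{25 x}{2}\right) = -144 - 25 x$)
$c{\left(-7 \right)} s{\left(h{\left(T{\left(-4,5 \right)} \right)} \right)} = \left(6 - -7\right) \left(-144 - 125\right) = \left(6 + 7\right) \left(-144 - 125\right) = 13 \left(-269\right) = -3497$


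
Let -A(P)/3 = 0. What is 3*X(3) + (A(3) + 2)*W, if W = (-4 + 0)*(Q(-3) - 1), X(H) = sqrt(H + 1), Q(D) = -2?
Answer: 30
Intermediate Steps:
X(H) = sqrt(1 + H)
A(P) = 0 (A(P) = -3*0 = 0)
W = 12 (W = (-4 + 0)*(-2 - 1) = -4*(-3) = 12)
3*X(3) + (A(3) + 2)*W = 3*sqrt(1 + 3) + (0 + 2)*12 = 3*sqrt(4) + 2*12 = 3*2 + 24 = 6 + 24 = 30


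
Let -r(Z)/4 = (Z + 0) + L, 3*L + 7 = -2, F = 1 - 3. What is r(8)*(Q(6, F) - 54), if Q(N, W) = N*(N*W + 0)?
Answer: 2520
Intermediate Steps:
F = -2
L = -3 (L = -7/3 + (1/3)*(-2) = -7/3 - 2/3 = -3)
Q(N, W) = W*N**2 (Q(N, W) = N*(N*W) = W*N**2)
r(Z) = 12 - 4*Z (r(Z) = -4*((Z + 0) - 3) = -4*(Z - 3) = -4*(-3 + Z) = 12 - 4*Z)
r(8)*(Q(6, F) - 54) = (12 - 4*8)*(-2*6**2 - 54) = (12 - 32)*(-2*36 - 54) = -20*(-72 - 54) = -20*(-126) = 2520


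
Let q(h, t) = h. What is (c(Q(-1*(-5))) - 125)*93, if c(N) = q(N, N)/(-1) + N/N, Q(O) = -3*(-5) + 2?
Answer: -13113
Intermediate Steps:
Q(O) = 17 (Q(O) = 15 + 2 = 17)
c(N) = 1 - N (c(N) = N/(-1) + N/N = N*(-1) + 1 = -N + 1 = 1 - N)
(c(Q(-1*(-5))) - 125)*93 = ((1 - 1*17) - 125)*93 = ((1 - 17) - 125)*93 = (-16 - 125)*93 = -141*93 = -13113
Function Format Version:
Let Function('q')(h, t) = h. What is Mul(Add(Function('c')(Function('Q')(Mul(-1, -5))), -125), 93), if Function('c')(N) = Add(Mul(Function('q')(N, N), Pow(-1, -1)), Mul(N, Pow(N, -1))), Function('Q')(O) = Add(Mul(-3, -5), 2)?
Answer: -13113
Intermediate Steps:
Function('Q')(O) = 17 (Function('Q')(O) = Add(15, 2) = 17)
Function('c')(N) = Add(1, Mul(-1, N)) (Function('c')(N) = Add(Mul(N, Pow(-1, -1)), Mul(N, Pow(N, -1))) = Add(Mul(N, -1), 1) = Add(Mul(-1, N), 1) = Add(1, Mul(-1, N)))
Mul(Add(Function('c')(Function('Q')(Mul(-1, -5))), -125), 93) = Mul(Add(Add(1, Mul(-1, 17)), -125), 93) = Mul(Add(Add(1, -17), -125), 93) = Mul(Add(-16, -125), 93) = Mul(-141, 93) = -13113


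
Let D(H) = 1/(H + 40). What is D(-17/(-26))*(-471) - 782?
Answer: -838820/1057 ≈ -793.59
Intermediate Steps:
D(H) = 1/(40 + H)
D(-17/(-26))*(-471) - 782 = -471/(40 - 17/(-26)) - 782 = -471/(40 - 17*(-1/26)) - 782 = -471/(40 + 17/26) - 782 = -471/(1057/26) - 782 = (26/1057)*(-471) - 782 = -12246/1057 - 782 = -838820/1057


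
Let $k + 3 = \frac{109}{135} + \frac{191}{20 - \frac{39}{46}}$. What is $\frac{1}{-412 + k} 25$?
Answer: $- \frac{2973375}{48075886} \approx -0.061848$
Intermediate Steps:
$k = \frac{925334}{118935}$ ($k = -3 + \left(\frac{109}{135} + \frac{191}{20 - \frac{39}{46}}\right) = -3 + \left(\frac{109}{135} + \frac{191}{\frac{881}{46}}\right) = -3 + \left(\frac{109}{135} + 191 \cdot \frac{46}{881}\right) = -3 + \left(\frac{109}{135} + \frac{8786}{881}\right) = -3 + \frac{1282139}{118935} = \frac{925334}{118935} \approx 7.7802$)
$\frac{1}{-412 + k} 25 = \frac{1}{-412 + \frac{925334}{118935}} \cdot 25 = \frac{1}{- \frac{48075886}{118935}} \cdot 25 = \left(- \frac{118935}{48075886}\right) 25 = - \frac{2973375}{48075886}$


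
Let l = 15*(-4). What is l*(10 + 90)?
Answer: -6000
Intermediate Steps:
l = -60
l*(10 + 90) = -60*(10 + 90) = -60*100 = -6000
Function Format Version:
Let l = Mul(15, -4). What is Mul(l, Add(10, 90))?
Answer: -6000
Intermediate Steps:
l = -60
Mul(l, Add(10, 90)) = Mul(-60, Add(10, 90)) = Mul(-60, 100) = -6000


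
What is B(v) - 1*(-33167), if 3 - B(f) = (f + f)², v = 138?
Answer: -43006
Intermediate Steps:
B(f) = 3 - 4*f² (B(f) = 3 - (f + f)² = 3 - (2*f)² = 3 - 4*f²)
B(v) - 1*(-33167) = (3 - 4*138²) - 1*(-33167) = (3 - 4*19044) + 33167 = (3 - 76176) + 33167 = -76173 + 33167 = -43006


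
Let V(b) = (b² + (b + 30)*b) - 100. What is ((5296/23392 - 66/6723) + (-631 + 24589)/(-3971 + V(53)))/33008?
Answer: 80720638795/339252423260832 ≈ 0.00023794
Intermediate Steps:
V(b) = -100 + b² + b*(30 + b) (V(b) = (b² + (30 + b)*b) - 100 = (b² + b*(30 + b)) - 100 = -100 + b² + b*(30 + b))
((5296/23392 - 66/6723) + (-631 + 24589)/(-3971 + V(53)))/33008 = ((5296/23392 - 66/6723) + (-631 + 24589)/(-3971 + (-100 + 2*53² + 30*53)))/33008 = ((5296*(1/23392) - 66*1/6723) + 23958/(-3971 + (-100 + 2*2809 + 1590)))*(1/33008) = ((331/1462 - 22/2241) + 23958/(-3971 + (-100 + 5618 + 1590)))*(1/33008) = (709607/3276342 + 23958/(-3971 + 7108))*(1/33008) = (709607/3276342 + 23958/3137)*(1/33008) = (80720638795/10277884854)*(1/33008) = 80720638795/339252423260832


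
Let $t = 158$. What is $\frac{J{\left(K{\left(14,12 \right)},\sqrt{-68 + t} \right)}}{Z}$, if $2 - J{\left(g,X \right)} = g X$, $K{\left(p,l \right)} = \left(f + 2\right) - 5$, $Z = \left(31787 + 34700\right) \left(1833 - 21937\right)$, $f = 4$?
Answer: $- \frac{1}{668327324} + \frac{3 \sqrt{10}}{1336654648} \approx 5.6012 \cdot 10^{-9}$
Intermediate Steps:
$Z = -1336654648$ ($Z = 66487 \left(-20104\right) = -1336654648$)
$K{\left(p,l \right)} = 1$ ($K{\left(p,l \right)} = \left(4 + 2\right) - 5 = 6 - 5 = 1$)
$J{\left(g,X \right)} = 2 - X g$ ($J{\left(g,X \right)} = 2 - g X = 2 - X g$)
$\frac{J{\left(K{\left(14,12 \right)},\sqrt{-68 + t} \right)}}{Z} = \frac{2 - \sqrt{-68 + 158} \cdot 1}{-1336654648} = \left(2 - \sqrt{90} \cdot 1\right) \left(- \frac{1}{1336654648}\right) = \left(2 - 3 \sqrt{10} \cdot 1\right) \left(- \frac{1}{1336654648}\right) = \left(2 - 3 \sqrt{10}\right) \left(- \frac{1}{1336654648}\right) = - \frac{1}{668327324} + \frac{3 \sqrt{10}}{1336654648}$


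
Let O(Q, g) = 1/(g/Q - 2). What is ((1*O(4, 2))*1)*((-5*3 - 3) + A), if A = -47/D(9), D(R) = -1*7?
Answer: 158/21 ≈ 7.5238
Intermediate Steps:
D(R) = -7
A = 47/7 (A = -47/(-7) = -47*(-1/7) = 47/7 ≈ 6.7143)
O(Q, g) = 1/(-2 + g/Q)
((1*O(4, 2))*1)*((-5*3 - 3) + A) = ((1*(4/(2 - 2*4)))*1)*((-5*3 - 3) + 47/7) = ((1*(4/(2 - 8)))*1)*((-15 - 3) + 47/7) = ((1*(4/(-6)))*1)*(-18 + 47/7) = ((1*(4*(-1/6)))*1)*(-79/7) = ((1*(-2/3))*1)*(-79/7) = -2/3*1*(-79/7) = -2/3*(-79/7) = 158/21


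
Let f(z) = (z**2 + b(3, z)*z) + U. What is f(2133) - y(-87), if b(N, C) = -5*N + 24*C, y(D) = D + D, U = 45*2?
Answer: 113710494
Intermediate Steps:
U = 90
y(D) = 2*D
f(z) = 90 + z**2 + z*(-15 + 24*z) (f(z) = (z**2 + (-5*3 + 24*z)*z) + 90 = (z**2 + (-15 + 24*z)*z) + 90 = (z**2 + z*(-15 + 24*z)) + 90 = 90 + z**2 + z*(-15 + 24*z))
f(2133) - y(-87) = (90 - 15*2133 + 25*2133**2) - 2*(-87) = (90 - 31995 + 25*4549689) - 1*(-174) = (90 - 31995 + 113742225) + 174 = 113710320 + 174 = 113710494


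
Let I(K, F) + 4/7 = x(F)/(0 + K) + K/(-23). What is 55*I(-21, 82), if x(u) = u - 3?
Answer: -12980/69 ≈ -188.12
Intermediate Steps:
x(u) = -3 + u
I(K, F) = -4/7 - K/23 + (-3 + F)/K (I(K, F) = -4/7 + ((-3 + F)/(0 + K) + K/(-23)) = -4/7 + ((-3 + F)/K + K*(-1/23)) = -4/7 + ((-3 + F)/K - K/23) = -4/7 + (-K/23 + (-3 + F)/K) = -4/7 - K/23 + (-3 + F)/K)
55*I(-21, 82) = 55*((-3 + 82 - 1/161*(-21)*(92 + 7*(-21)))/(-21)) = 55*(-(-3 + 82 - 1/161*(-21)*(92 - 147))/21) = 55*(-(-3 + 82 - 1/161*(-21)*(-55))/21) = 55*(-(-3 + 82 - 165/23)/21) = 55*(-1/21*1652/23) = 55*(-236/69) = -12980/69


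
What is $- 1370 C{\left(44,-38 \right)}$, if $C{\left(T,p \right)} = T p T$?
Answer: $100788160$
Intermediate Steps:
$C{\left(T,p \right)} = p T^{2}$
$- 1370 C{\left(44,-38 \right)} = - 1370 \left(- 38 \cdot 44^{2}\right) = - 1370 \left(\left(-38\right) 1936\right) = \left(-1370\right) \left(-73568\right) = 100788160$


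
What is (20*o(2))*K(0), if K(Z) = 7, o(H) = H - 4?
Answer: -280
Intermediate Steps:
o(H) = -4 + H
(20*o(2))*K(0) = (20*(-4 + 2))*7 = (20*(-2))*7 = -40*7 = -280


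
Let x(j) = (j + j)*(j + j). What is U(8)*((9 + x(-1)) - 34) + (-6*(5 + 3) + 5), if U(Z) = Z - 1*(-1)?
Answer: -232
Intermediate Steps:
U(Z) = 1 + Z (U(Z) = Z + 1 = 1 + Z)
x(j) = 4*j² (x(j) = (2*j)*(2*j) = 4*j²)
U(8)*((9 + x(-1)) - 34) + (-6*(5 + 3) + 5) = (1 + 8)*((9 + 4*(-1)²) - 34) + (-6*(5 + 3) + 5) = 9*((9 + 4*1) - 34) + (-6*8 + 5) = 9*((9 + 4) - 34) + (-2*24 + 5) = 9*(13 - 34) + (-48 + 5) = 9*(-21) - 43 = -189 - 43 = -232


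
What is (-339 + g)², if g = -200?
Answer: 290521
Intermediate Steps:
(-339 + g)² = (-339 - 200)² = (-539)² = 290521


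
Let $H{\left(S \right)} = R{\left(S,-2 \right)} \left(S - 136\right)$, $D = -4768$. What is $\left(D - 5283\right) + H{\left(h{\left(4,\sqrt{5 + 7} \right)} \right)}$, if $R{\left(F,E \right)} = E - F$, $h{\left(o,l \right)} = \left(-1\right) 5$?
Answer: $-10474$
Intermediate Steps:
$h{\left(o,l \right)} = -5$
$H{\left(S \right)} = \left(-136 + S\right) \left(-2 - S\right)$ ($H{\left(S \right)} = \left(-2 - S\right) \left(S - 136\right) = \left(-2 - S\right) \left(-136 + S\right) = \left(-136 + S\right) \left(-2 - S\right)$)
$\left(D - 5283\right) + H{\left(h{\left(4,\sqrt{5 + 7} \right)} \right)} = \left(-4768 - 5283\right) - \left(-136 - 5\right) \left(2 - 5\right) = -10051 - \left(-141\right) \left(-3\right) = -10051 - 423 = -10474$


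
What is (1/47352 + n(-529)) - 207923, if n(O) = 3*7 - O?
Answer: -9819526295/47352 ≈ -2.0737e+5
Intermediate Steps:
n(O) = 21 - O
(1/47352 + n(-529)) - 207923 = (1/47352 + (21 - 1*(-529))) - 207923 = (1/47352 + (21 + 529)) - 207923 = (1/47352 + 550) - 207923 = 26043601/47352 - 207923 = -9819526295/47352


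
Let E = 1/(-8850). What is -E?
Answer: 1/8850 ≈ 0.00011299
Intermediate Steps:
E = -1/8850 ≈ -0.00011299
-E = -1*(-1/8850) = 1/8850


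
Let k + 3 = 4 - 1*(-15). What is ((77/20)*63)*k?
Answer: 19404/5 ≈ 3880.8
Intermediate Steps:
k = 16 (k = -3 + (4 - 1*(-15)) = -3 + (4 + 15) = -3 + 19 = 16)
((77/20)*63)*k = ((77/20)*63)*16 = (4851/20)*16 = 19404/5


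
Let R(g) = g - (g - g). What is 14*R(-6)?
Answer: -84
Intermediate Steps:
R(g) = g (R(g) = g - 1*0 = g + 0 = g)
14*R(-6) = 14*(-6) = -84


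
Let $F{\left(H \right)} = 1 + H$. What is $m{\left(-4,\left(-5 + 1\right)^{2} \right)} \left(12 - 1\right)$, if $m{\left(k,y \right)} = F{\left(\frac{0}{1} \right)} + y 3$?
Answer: $539$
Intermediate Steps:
$m{\left(k,y \right)} = 1 + 3 y$ ($m{\left(k,y \right)} = \left(1 + \frac{0}{1}\right) + y 3 = \left(1 + 0 \cdot 1\right) + 3 y = \left(1 + 0\right) + 3 y = 1 + 3 y$)
$m{\left(-4,\left(-5 + 1\right)^{2} \right)} \left(12 - 1\right) = \left(1 + 3 \left(-5 + 1\right)^{2}\right) \left(12 - 1\right) = \left(1 + 3 \left(-4\right)^{2}\right) 11 = \left(1 + 3 \cdot 16\right) 11 = \left(1 + 48\right) 11 = 49 \cdot 11 = 539$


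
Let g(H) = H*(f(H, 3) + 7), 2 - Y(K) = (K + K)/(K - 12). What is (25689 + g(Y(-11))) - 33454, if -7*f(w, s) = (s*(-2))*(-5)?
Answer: -1249709/161 ≈ -7762.2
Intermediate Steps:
f(w, s) = -10*s/7 (f(w, s) = -s*(-2)*(-5)/7 = -(-2*s)*(-5)/7 = -10*s/7)
Y(K) = 2 - 2*K/(-12 + K) (Y(K) = 2 - (K + K)/(K - 12) = 2 - 2*K/(-12 + K))
g(H) = 19*H/7 (g(H) = H*(-10/7*3 + 7) = H*(-30/7 + 7) = H*(19/7) = 19*H/7)
(25689 + g(Y(-11))) - 33454 = (25689 + 19*(-24/(-12 - 11))/7) - 33454 = (25689 + 19*(-24/(-23))/7) - 33454 = (25689 + 19*(-24*(-1/23))/7) - 33454 = (25689 + (19/7)*(24/23)) - 33454 = (25689 + 456/161) - 33454 = 4136385/161 - 33454 = -1249709/161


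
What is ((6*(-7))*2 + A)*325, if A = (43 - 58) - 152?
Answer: -81575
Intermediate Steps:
A = -167 (A = -15 - 152 = -167)
((6*(-7))*2 + A)*325 = ((6*(-7))*2 - 167)*325 = (-42*2 - 167)*325 = (-84 - 167)*325 = -251*325 = -81575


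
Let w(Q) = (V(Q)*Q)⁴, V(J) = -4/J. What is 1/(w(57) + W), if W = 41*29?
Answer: 1/1445 ≈ 0.00069204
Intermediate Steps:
W = 1189
w(Q) = 256 (w(Q) = ((-4/Q)*Q)⁴ = (-4)⁴ = 256)
1/(w(57) + W) = 1/(256 + 1189) = 1/1445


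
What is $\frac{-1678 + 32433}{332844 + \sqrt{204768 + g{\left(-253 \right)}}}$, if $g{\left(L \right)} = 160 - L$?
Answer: $\frac{2047323444}{22156984631} - \frac{6151 \sqrt{205181}}{22156984631} \approx 0.092275$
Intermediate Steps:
$\frac{-1678 + 32433}{332844 + \sqrt{204768 + g{\left(-253 \right)}}} = \frac{-1678 + 32433}{332844 + \sqrt{204768 + \left(160 - -253\right)}} = \frac{30755}{332844 + \sqrt{204768 + \left(160 + 253\right)}} = \frac{30755}{332844 + \sqrt{204768 + 413}} = \frac{30755}{332844 + \sqrt{205181}}$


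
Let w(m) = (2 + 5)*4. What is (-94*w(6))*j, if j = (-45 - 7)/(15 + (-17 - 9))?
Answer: -136864/11 ≈ -12442.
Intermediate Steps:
w(m) = 28 (w(m) = 7*4 = 28)
j = 52/11 (j = -52/(15 - 26) = -52/(-11) = -52*(-1/11) = 52/11 ≈ 4.7273)
(-94*w(6))*j = -94*28*(52/11) = -2632*52/11 = -136864/11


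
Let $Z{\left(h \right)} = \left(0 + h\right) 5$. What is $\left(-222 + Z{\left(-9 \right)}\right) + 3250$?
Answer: $2983$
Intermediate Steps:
$Z{\left(h \right)} = 5 h$ ($Z{\left(h \right)} = h 5 = 5 h$)
$\left(-222 + Z{\left(-9 \right)}\right) + 3250 = \left(-222 + 5 \left(-9\right)\right) + 3250 = \left(-222 - 45\right) + 3250 = -267 + 3250 = 2983$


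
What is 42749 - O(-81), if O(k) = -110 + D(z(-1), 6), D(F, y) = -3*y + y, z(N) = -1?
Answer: 42871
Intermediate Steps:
D(F, y) = -2*y
O(k) = -122 (O(k) = -110 - 2*6 = -110 - 12 = -122)
42749 - O(-81) = 42749 - 1*(-122) = 42749 + 122 = 42871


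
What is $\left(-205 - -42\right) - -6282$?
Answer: $6119$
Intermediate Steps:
$\left(-205 - -42\right) - -6282 = \left(-205 + 42\right) + 6282 = -163 + 6282 = 6119$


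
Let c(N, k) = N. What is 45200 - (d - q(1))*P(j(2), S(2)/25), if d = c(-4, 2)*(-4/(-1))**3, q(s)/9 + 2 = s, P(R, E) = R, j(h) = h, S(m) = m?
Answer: 45694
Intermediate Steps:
q(s) = -18 + 9*s
d = -256 (d = -4*(-4/(-1))**3 = -4*(-4*(-1))**3 = -4*4**3 = -4*64 = -256)
45200 - (d - q(1))*P(j(2), S(2)/25) = 45200 - (-256 - (-18 + 9*1))*2 = 45200 - (-256 - (-18 + 9))*2 = 45200 - (-256 - 1*(-9))*2 = 45200 - (-256 + 9)*2 = 45200 - (-247)*2 = 45200 - 1*(-494) = 45200 + 494 = 45694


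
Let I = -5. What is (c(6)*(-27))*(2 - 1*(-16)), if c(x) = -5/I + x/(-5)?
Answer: 486/5 ≈ 97.200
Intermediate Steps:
c(x) = 1 - x/5 (c(x) = -5/(-5) + x/(-5) = -5*(-1/5) + x*(-1/5) = 1 - x/5)
(c(6)*(-27))*(2 - 1*(-16)) = ((1 - 1/5*6)*(-27))*(2 - 1*(-16)) = ((1 - 6/5)*(-27))*(2 + 16) = -1/5*(-27)*18 = (27/5)*18 = 486/5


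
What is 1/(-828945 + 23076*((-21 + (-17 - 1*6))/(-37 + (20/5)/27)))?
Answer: -995/797385987 ≈ -1.2478e-6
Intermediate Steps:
1/(-828945 + 23076*((-21 + (-17 - 1*6))/(-37 + (20/5)/27))) = 1/(-828945 + 23076*((-21 + (-17 - 6))/(-37 + (20*(⅕))*(1/27)))) = 1/(-828945 + 23076*((-21 - 23)/(-37 + 4*(1/27)))) = 1/(-828945 + 23076*(-44/(-37 + 4/27))) = 1/(-828945 + 23076*(-44/(-995/27))) = 1/(-828945 + 23076*(-44*(-27/995))) = 1/(-828945 + 23076*(1188/995)) = 1/(-828945 + 27414288/995) = 1/(-797385987/995) = -995/797385987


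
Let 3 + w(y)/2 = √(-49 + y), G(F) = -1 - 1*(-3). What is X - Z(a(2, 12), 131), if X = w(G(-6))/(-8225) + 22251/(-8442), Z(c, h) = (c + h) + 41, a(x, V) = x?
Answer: -584034863/3306450 - 2*I*√47/8225 ≈ -176.64 - 0.001667*I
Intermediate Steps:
G(F) = 2 (G(F) = -1 + 3 = 2)
w(y) = -6 + 2*√(-49 + y)
Z(c, h) = 41 + c + h
X = -8712563/3306450 - 2*I*√47/8225 (X = (-6 + 2*√(-49 + 2))/(-8225) + 22251/(-8442) = (-6 + 2*√(-47))*(-1/8225) + 22251*(-1/8442) = (-6 + 2*(I*√47))*(-1/8225) - 7417/2814 = (-6 + 2*I*√47)*(-1/8225) - 7417/2814 = (6/8225 - 2*I*√47/8225) - 7417/2814 = -8712563/3306450 - 2*I*√47/8225 ≈ -2.635 - 0.001667*I)
X - Z(a(2, 12), 131) = (-8712563/3306450 - 2*I*√47/8225) - (41 + 2 + 131) = (-8712563/3306450 - 2*I*√47/8225) - 1*174 = (-8712563/3306450 - 2*I*√47/8225) - 174 = -584034863/3306450 - 2*I*√47/8225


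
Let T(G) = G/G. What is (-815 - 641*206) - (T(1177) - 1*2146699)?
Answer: 2013837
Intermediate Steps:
T(G) = 1
(-815 - 641*206) - (T(1177) - 1*2146699) = (-815 - 641*206) - (1 - 1*2146699) = (-815 - 132046) - (1 - 2146699) = -132861 - 1*(-2146698) = -132861 + 2146698 = 2013837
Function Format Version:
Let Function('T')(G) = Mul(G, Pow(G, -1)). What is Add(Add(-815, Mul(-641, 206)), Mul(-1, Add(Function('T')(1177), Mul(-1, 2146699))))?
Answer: 2013837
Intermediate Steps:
Function('T')(G) = 1
Add(Add(-815, Mul(-641, 206)), Mul(-1, Add(Function('T')(1177), Mul(-1, 2146699)))) = Add(Add(-815, Mul(-641, 206)), Mul(-1, Add(1, Mul(-1, 2146699)))) = Add(Add(-815, -132046), Mul(-1, Add(1, -2146699))) = Add(-132861, Mul(-1, -2146698)) = Add(-132861, 2146698) = 2013837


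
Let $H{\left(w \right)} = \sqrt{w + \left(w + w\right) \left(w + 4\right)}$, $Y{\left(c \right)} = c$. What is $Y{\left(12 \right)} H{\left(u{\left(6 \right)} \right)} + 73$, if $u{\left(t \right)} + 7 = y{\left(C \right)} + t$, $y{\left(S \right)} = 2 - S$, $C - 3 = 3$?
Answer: $73 + 12 \sqrt{5} \approx 99.833$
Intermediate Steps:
$C = 6$ ($C = 3 + 3 = 6$)
$u{\left(t \right)} = -11 + t$ ($u{\left(t \right)} = -7 + \left(\left(2 - 6\right) + t\right) = -7 + \left(-4 + t\right) = -11 + t$)
$H{\left(w \right)} = \sqrt{w + 2 w \left(4 + w\right)}$
$Y{\left(12 \right)} H{\left(u{\left(6 \right)} \right)} + 73 = 12 \sqrt{\left(-11 + 6\right) \left(9 + 2 \left(-11 + 6\right)\right)} + 73 = 12 \sqrt{- 5 \left(9 + 2 \left(-5\right)\right)} + 73 = 12 \sqrt{- 5 \left(9 - 10\right)} + 73 = 12 \sqrt{\left(-5\right) \left(-1\right)} + 73 = 12 \sqrt{5} + 73 = 73 + 12 \sqrt{5}$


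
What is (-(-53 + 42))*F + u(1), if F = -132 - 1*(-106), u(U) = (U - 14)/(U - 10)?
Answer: -2561/9 ≈ -284.56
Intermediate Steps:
u(U) = (-14 + U)/(-10 + U)
F = -26 (F = -132 + 106 = -26)
(-(-53 + 42))*F + u(1) = -(-53 + 42)*(-26) + (-14 + 1)/(-10 + 1) = -1*(-11)*(-26) - 13/(-9) = 11*(-26) - ⅑*(-13) = -286 + 13/9 = -2561/9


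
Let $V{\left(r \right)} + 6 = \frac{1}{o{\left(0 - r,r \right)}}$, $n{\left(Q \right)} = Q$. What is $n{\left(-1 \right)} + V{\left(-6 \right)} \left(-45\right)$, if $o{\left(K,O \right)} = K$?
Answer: $\frac{523}{2} \approx 261.5$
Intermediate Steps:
$V{\left(r \right)} = -6 - \frac{1}{r}$ ($V{\left(r \right)} = -6 + \frac{1}{0 - r} = -6 + \frac{1}{\left(-1\right) r} = -6 - \frac{1}{r}$)
$n{\left(-1 \right)} + V{\left(-6 \right)} \left(-45\right) = -1 + \left(-6 - \frac{1}{-6}\right) \left(-45\right) = -1 + \left(-6 - - \frac{1}{6}\right) \left(-45\right) = -1 + \left(-6 + \frac{1}{6}\right) \left(-45\right) = -1 - - \frac{525}{2} = -1 + \frac{525}{2} = \frac{523}{2}$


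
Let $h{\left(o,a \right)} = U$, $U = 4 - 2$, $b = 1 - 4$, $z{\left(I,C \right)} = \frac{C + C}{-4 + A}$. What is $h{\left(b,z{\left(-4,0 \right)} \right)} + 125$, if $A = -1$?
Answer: $127$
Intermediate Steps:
$z{\left(I,C \right)} = - \frac{2 C}{5}$ ($z{\left(I,C \right)} = \frac{C + C}{-4 - 1} = \frac{2 C}{-5} = 2 C \left(- \frac{1}{5}\right) = - \frac{2 C}{5}$)
$b = -3$
$U = 2$
$h{\left(o,a \right)} = 2$
$h{\left(b,z{\left(-4,0 \right)} \right)} + 125 = 2 + 125 = 127$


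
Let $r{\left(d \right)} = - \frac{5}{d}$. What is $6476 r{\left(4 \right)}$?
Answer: $-8095$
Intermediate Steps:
$6476 r{\left(4 \right)} = 6476 \left(- \frac{5}{4}\right) = -8095$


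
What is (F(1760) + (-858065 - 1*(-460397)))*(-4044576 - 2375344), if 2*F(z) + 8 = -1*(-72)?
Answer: 2552791309120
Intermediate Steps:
F(z) = 32 (F(z) = -4 + (-1*(-72))/2 = -4 + (½)*72 = -4 + 36 = 32)
(F(1760) + (-858065 - 1*(-460397)))*(-4044576 - 2375344) = (32 + (-858065 - 1*(-460397)))*(-4044576 - 2375344) = (32 + (-858065 + 460397))*(-6419920) = (32 - 397668)*(-6419920) = -397636*(-6419920) = 2552791309120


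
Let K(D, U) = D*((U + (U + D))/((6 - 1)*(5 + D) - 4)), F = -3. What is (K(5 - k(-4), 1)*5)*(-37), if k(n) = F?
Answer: -14800/61 ≈ -242.62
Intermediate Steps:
k(n) = -3
K(D, U) = D*(D + 2*U)/(21 + 5*D) (K(D, U) = D*((U + (D + U))/(5*(5 + D) - 4)) = D*((D + 2*U)/((25 + 5*D) - 4)) = D*((D + 2*U)/(21 + 5*D)) = D*(D + 2*U)/(21 + 5*D))
(K(5 - k(-4), 1)*5)*(-37) = (((5 - 1*(-3))*((5 - 1*(-3)) + 2*1)/(21 + 5*(5 - 1*(-3))))*5)*(-37) = (((5 + 3)*((5 + 3) + 2)/(21 + 5*(5 + 3)))*5)*(-37) = ((8*(8 + 2)/(21 + 5*8))*5)*(-37) = ((8*10/(21 + 40))*5)*(-37) = ((8*10/61)*5)*(-37) = ((8*(1/61)*10)*5)*(-37) = ((80/61)*5)*(-37) = (400/61)*(-37) = -14800/61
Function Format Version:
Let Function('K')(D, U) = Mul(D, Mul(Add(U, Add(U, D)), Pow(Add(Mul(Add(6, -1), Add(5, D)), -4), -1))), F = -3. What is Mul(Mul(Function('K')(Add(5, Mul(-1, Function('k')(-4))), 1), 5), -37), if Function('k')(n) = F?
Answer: Rational(-14800, 61) ≈ -242.62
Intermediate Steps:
Function('k')(n) = -3
Function('K')(D, U) = Mul(D, Pow(Add(21, Mul(5, D)), -1), Add(D, Mul(2, U))) (Function('K')(D, U) = Mul(D, Mul(Add(U, Add(D, U)), Pow(Add(Mul(5, Add(5, D)), -4), -1))) = Mul(D, Mul(Add(D, Mul(2, U)), Pow(Add(Add(25, Mul(5, D)), -4), -1))) = Mul(D, Mul(Add(D, Mul(2, U)), Pow(Add(21, Mul(5, D)), -1))) = Mul(D, Mul(Pow(Add(21, Mul(5, D)), -1), Add(D, Mul(2, U)))) = Mul(D, Pow(Add(21, Mul(5, D)), -1), Add(D, Mul(2, U))))
Mul(Mul(Function('K')(Add(5, Mul(-1, Function('k')(-4))), 1), 5), -37) = Mul(Mul(Mul(Add(5, Mul(-1, -3)), Pow(Add(21, Mul(5, Add(5, Mul(-1, -3)))), -1), Add(Add(5, Mul(-1, -3)), Mul(2, 1))), 5), -37) = Mul(Mul(Mul(Add(5, 3), Pow(Add(21, Mul(5, Add(5, 3))), -1), Add(Add(5, 3), 2)), 5), -37) = Mul(Mul(Mul(8, Pow(Add(21, Mul(5, 8)), -1), Add(8, 2)), 5), -37) = Mul(Mul(Mul(8, Pow(Add(21, 40), -1), 10), 5), -37) = Mul(Mul(Mul(8, Pow(61, -1), 10), 5), -37) = Mul(Mul(Mul(8, Rational(1, 61), 10), 5), -37) = Mul(Mul(Rational(80, 61), 5), -37) = Mul(Rational(400, 61), -37) = Rational(-14800, 61)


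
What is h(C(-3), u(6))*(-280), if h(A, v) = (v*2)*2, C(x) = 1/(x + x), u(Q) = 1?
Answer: -1120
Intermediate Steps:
C(x) = 1/(2*x)
h(A, v) = 4*v (h(A, v) = (2*v)*2 = 4*v)
h(C(-3), u(6))*(-280) = (4*1)*(-280) = 4*(-280) = -1120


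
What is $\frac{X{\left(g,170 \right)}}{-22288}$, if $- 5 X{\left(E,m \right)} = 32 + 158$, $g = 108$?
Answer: $\frac{19}{11144} \approx 0.001705$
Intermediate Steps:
$X{\left(E,m \right)} = -38$ ($X{\left(E,m \right)} = - \frac{32 + 158}{5} = \left(- \frac{1}{5}\right) 190 = -38$)
$\frac{X{\left(g,170 \right)}}{-22288} = - \frac{38}{-22288} = \left(-38\right) \left(- \frac{1}{22288}\right) = \frac{19}{11144}$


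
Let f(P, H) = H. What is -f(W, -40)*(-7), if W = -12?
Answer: -280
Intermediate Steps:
-f(W, -40)*(-7) = -(-40)*(-7) = -1*280 = -280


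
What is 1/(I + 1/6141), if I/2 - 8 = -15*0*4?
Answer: 6141/98257 ≈ 0.062499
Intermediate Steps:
I = 16 (I = 16 + 2*(-15*0*4) = 16 + 2*(0*4) = 16 + 2*0 = 16 + 0 = 16)
1/(I + 1/6141) = 1/(16 + 1/6141) = 1/(98257/6141) = 6141/98257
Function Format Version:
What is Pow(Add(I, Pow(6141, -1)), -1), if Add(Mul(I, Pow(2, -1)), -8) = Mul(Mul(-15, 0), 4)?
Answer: Rational(6141, 98257) ≈ 0.062499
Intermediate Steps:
I = 16 (I = Add(16, Mul(2, Mul(Mul(-15, 0), 4))) = Add(16, Mul(2, Mul(0, 4))) = Add(16, Mul(2, 0)) = Add(16, 0) = 16)
Pow(Add(I, Pow(6141, -1)), -1) = Pow(Add(16, Pow(6141, -1)), -1) = Pow(Add(16, Rational(1, 6141)), -1) = Pow(Rational(98257, 6141), -1) = Rational(6141, 98257)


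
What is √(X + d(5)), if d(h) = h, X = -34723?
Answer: I*√34718 ≈ 186.33*I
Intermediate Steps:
√(X + d(5)) = √(-34723 + 5) = √(-34718) = I*√34718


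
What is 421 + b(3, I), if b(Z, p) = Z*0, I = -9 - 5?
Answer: 421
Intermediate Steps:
I = -14
b(Z, p) = 0
421 + b(3, I) = 421 + 0 = 421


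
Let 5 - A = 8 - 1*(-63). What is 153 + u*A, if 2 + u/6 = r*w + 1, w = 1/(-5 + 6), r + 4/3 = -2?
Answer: 1869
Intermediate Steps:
r = -10/3 (r = -4/3 - 2 = -10/3 ≈ -3.3333)
A = -66 (A = 5 - (8 - 1*(-63)) = 5 - (8 + 63) = 5 - 1*71 = 5 - 71 = -66)
w = 1 (w = 1/1 = 1)
u = -26 (u = -12 + 6*(-10/3*1 + 1) = -12 + 6*(-10/3 + 1) = -12 + 6*(-7/3) = -12 - 14 = -26)
153 + u*A = 153 - 26*(-66) = 153 + 1716 = 1869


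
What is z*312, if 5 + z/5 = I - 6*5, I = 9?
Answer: -40560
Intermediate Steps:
z = -130 (z = -25 + 5*(9 - 6*5) = -25 + 5*(9 - 1*30) = -25 + 5*(9 - 30) = -25 + 5*(-21) = -25 - 105 = -130)
z*312 = -130*312 = -40560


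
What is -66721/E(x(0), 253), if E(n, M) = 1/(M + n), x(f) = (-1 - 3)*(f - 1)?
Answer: -17147297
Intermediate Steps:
x(f) = 4 - 4*f (x(f) = -4*(-1 + f) = 4 - 4*f)
-66721/E(x(0), 253) = -(17147297 + 0) = -66721/(1/(253 + (4 + 0))) = -66721/(1/(253 + 4)) = -66721/(1/257) = -66721/1/257 = -66721*257 = -17147297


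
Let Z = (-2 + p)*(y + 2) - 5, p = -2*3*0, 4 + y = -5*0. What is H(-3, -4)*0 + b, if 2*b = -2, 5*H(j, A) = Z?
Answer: -1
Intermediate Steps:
y = -4 (y = -4 - 5*0 = -4 + 0 = -4)
p = 0 (p = -6*0 = 0)
Z = -1 (Z = (-2 + 0)*(-4 + 2) - 5 = -2*(-2) - 5 = 4 - 5 = -1)
H(j, A) = -⅕ (H(j, A) = (⅕)*(-1) = -⅕)
b = -1 (b = (½)*(-2) = -1)
H(-3, -4)*0 + b = -⅕*0 - 1 = 0 - 1 = -1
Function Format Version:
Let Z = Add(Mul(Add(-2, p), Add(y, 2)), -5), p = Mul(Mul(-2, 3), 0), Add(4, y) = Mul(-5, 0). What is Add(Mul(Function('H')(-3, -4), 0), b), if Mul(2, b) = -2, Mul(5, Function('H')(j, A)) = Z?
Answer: -1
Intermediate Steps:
y = -4 (y = Add(-4, Mul(-5, 0)) = Add(-4, 0) = -4)
p = 0 (p = Mul(-6, 0) = 0)
Z = -1 (Z = Add(Mul(Add(-2, 0), Add(-4, 2)), -5) = Add(Mul(-2, -2), -5) = Add(4, -5) = -1)
Function('H')(j, A) = Rational(-1, 5) (Function('H')(j, A) = Mul(Rational(1, 5), -1) = Rational(-1, 5))
b = -1 (b = Mul(Rational(1, 2), -2) = -1)
Add(Mul(Function('H')(-3, -4), 0), b) = Add(Mul(Rational(-1, 5), 0), -1) = Add(0, -1) = -1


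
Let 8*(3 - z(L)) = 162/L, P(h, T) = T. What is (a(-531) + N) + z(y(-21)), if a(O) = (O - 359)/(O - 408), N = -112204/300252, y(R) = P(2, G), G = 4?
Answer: -559506095/375915504 ≈ -1.4884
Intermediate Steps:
y(R) = 4
z(L) = 3 - 81/(4*L)
N = -28051/75063 (N = -112204*1/300252 = -28051/75063 ≈ -0.37370)
a(O) = (-359 + O)/(-408 + O)
(a(-531) + N) + z(y(-21)) = ((-359 - 531)/(-408 - 531) - 28051/75063) + (3 - 81/4/4) = (-890/(-939) - 28051/75063) + (3 - 81/4*¼) = (-1/939*(-890) - 28051/75063) + (3 - 81/16) = (890/939 - 28051/75063) - 33/16 = 13488727/23494719 - 33/16 = -559506095/375915504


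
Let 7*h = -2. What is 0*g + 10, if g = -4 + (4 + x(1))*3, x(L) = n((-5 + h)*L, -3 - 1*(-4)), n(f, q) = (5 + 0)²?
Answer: 10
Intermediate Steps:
h = -2/7 (h = (⅐)*(-2) = -2/7 ≈ -0.28571)
n(f, q) = 25 (n(f, q) = 5² = 25)
x(L) = 25
g = 83 (g = -4 + (4 + 25)*3 = -4 + 29*3 = -4 + 87 = 83)
0*g + 10 = 0*83 + 10 = 0 + 10 = 10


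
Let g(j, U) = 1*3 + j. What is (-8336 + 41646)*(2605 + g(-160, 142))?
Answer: 81542880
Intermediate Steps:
g(j, U) = 3 + j
(-8336 + 41646)*(2605 + g(-160, 142)) = (-8336 + 41646)*(2605 + (3 - 160)) = 33310*(2605 - 157) = 33310*2448 = 81542880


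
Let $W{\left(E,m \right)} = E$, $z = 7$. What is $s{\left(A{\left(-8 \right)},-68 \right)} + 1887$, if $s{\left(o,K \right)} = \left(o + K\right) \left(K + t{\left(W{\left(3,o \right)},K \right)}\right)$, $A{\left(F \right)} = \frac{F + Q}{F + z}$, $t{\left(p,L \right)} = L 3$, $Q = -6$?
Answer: $16575$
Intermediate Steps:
$t{\left(p,L \right)} = 3 L$
$A{\left(F \right)} = \frac{-6 + F}{7 + F}$ ($A{\left(F \right)} = \frac{F - 6}{F + 7} = \frac{-6 + F}{7 + F}$)
$s{\left(o,K \right)} = 4 K \left(K + o\right)$ ($s{\left(o,K \right)} = \left(o + K\right) \left(K + 3 K\right) = \left(K + o\right) 4 K = 4 K \left(K + o\right)$)
$s{\left(A{\left(-8 \right)},-68 \right)} + 1887 = 4 \left(-68\right) \left(-68 + \frac{-6 - 8}{7 - 8}\right) + 1887 = 4 \left(-68\right) \left(-68 + \frac{1}{-1} \left(-14\right)\right) + 1887 = 4 \left(-68\right) \left(-68 - -14\right) + 1887 = 4 \left(-68\right) \left(-68 + 14\right) + 1887 = 4 \left(-68\right) \left(-54\right) + 1887 = 14688 + 1887 = 16575$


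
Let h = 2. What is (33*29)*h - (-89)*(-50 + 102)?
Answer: 6542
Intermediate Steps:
(33*29)*h - (-89)*(-50 + 102) = (33*29)*2 - (-89)*(-50 + 102) = 957*2 - (-89)*52 = 1914 - 1*(-4628) = 1914 + 4628 = 6542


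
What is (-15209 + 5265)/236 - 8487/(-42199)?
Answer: -104405981/2489741 ≈ -41.934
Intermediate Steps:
(-15209 + 5265)/236 - 8487/(-42199) = -9944*1/236 - 8487*(-1/42199) = -2486/59 + 8487/42199 = -104405981/2489741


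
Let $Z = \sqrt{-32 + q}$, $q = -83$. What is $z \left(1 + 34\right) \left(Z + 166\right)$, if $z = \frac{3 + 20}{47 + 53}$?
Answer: $\frac{13363}{10} + \frac{161 i \sqrt{115}}{20} \approx 1336.3 + 86.327 i$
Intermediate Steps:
$Z = i \sqrt{115}$ ($Z = \sqrt{-32 - 83} = \sqrt{-115} = i \sqrt{115} \approx 10.724 i$)
$z = \frac{23}{100} \approx 0.23$
$z \left(1 + 34\right) \left(Z + 166\right) = \frac{23 \left(1 + 34\right) \left(i \sqrt{115} + 166\right)}{100} = \frac{23 \cdot 35 \left(166 + i \sqrt{115}\right)}{100} = \frac{23 \left(5810 + 35 i \sqrt{115}\right)}{100} = \frac{13363}{10} + \frac{161 i \sqrt{115}}{20}$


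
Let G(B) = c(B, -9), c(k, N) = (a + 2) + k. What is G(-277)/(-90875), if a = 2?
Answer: 273/90875 ≈ 0.0030041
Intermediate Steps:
c(k, N) = 4 + k (c(k, N) = (2 + 2) + k = 4 + k)
G(B) = 4 + B
G(-277)/(-90875) = (4 - 277)/(-90875) = -273*(-1/90875) = 273/90875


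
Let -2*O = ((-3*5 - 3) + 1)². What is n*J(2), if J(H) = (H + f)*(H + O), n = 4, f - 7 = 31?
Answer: -22800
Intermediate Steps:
f = 38 (f = 7 + 31 = 38)
O = -289/2 (O = -((-3*5 - 3) + 1)²/2 = -((-15 - 3) + 1)²/2 = -(-18 + 1)²/2 = -½*(-17)² = -½*289 = -289/2 ≈ -144.50)
J(H) = (38 + H)*(-289/2 + H) (J(H) = (H + 38)*(H - 289/2) = (38 + H)*(-289/2 + H))
n*J(2) = 4*(-5491 + 2² - 213/2*2) = 4*(-5491 + 4 - 213) = 4*(-5700) = -22800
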